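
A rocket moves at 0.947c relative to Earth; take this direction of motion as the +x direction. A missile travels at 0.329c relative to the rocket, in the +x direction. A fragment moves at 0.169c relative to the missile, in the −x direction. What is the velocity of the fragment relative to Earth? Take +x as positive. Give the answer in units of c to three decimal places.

Apply u = (u' + v)/(1 + u'v/c²) successively, working outward toward Earth.
Start: velocity of the rocket relative to Earth = 0.9470c.
Compose with the missile (u' = 0.329 in the rocket frame): u_1 = (0.329 + 0.947) / (1 + 0.329·0.947) = 1.2760/1.3116 = 0.9729.
Compose with the fragment (u' = -0.169 in the missile frame): u_2 = (-0.169 + 0.973) / (1 + (-0.169)·0.973) = 0.8039/0.8356 = 0.9621.

+0.962c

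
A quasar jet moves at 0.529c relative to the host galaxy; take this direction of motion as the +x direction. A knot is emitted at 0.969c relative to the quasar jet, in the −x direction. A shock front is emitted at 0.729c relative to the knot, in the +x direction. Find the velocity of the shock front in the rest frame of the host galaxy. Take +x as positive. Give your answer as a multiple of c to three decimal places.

Apply u = (u' + v)/(1 + u'v/c²) successively, working outward toward the host galaxy.
Start: velocity of the quasar jet relative to the host galaxy = 0.5290c.
Compose with the knot (u' = -0.969 in the quasar jet frame): u_1 = (-0.969 + 0.529) / (1 + (-0.969)·0.529) = -0.4400/0.4874 = -0.9028.
Compose with the shock front (u' = 0.729 in the knot frame): u_2 = (0.729 + (-0.903)) / (1 + 0.729·(-0.903)) = -0.1738/0.3419 = -0.5082.

-0.508c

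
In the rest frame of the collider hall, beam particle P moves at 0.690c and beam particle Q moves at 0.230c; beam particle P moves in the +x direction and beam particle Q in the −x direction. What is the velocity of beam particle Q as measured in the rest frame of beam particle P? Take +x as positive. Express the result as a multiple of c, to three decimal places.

β_A = 0.690, β_B = -0.230.
Transform to A's frame with the inverse velocity-addition law: u' = (u − v)/(1 − uv/c²), taking u = β_B and v = β_A.
u' = (-0.230 − 0.690) / (1 − (0.690)(-0.230)) = -0.9200/1.1587 = -0.7940.

-0.794c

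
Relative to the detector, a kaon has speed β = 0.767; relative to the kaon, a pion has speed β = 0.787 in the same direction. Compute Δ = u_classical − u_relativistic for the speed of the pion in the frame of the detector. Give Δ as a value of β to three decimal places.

Δ = 0.585

Galilean: u_cl = 0.787 + 0.767 = 1.5540.
Relativistic: u_rel = (0.787 + 0.767) / (1 + 0.787·0.767) = 1.5540/1.6036 = 0.9691.
Δ = 1.5540 − 0.9691 = 0.5849.
(The classical prediction exceeds c; the relativistic result does not.)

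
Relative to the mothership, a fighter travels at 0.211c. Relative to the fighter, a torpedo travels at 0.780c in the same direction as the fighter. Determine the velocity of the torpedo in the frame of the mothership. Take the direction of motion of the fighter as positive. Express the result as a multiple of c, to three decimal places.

0.851c

With v = 0.211 and u' = 0.780 (in units of c),
u = (u' + v)/(1 + u'v/c²):
u = (0.780 + 0.211) / (1 + 0.780·0.211) = 0.9910/1.1646 = 0.8510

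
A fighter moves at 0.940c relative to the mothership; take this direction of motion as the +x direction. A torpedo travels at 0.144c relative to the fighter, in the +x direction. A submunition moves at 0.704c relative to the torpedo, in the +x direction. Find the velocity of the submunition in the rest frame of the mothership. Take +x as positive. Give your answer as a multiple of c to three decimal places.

Apply u = (u' + v)/(1 + u'v/c²) successively, working outward toward the mothership.
Start: velocity of the fighter relative to the mothership = 0.9400c.
Compose with the torpedo (u' = 0.144 in the fighter frame): u_1 = (0.144 + 0.940) / (1 + 0.144·0.940) = 1.0840/1.1354 = 0.9548.
Compose with the submunition (u' = 0.704 in the torpedo frame): u_2 = (0.704 + 0.955) / (1 + 0.704·0.955) = 1.6588/1.6722 = 0.9920.

0.992c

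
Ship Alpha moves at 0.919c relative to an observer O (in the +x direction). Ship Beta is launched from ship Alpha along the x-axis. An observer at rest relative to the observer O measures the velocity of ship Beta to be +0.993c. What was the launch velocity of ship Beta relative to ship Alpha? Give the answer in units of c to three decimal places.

+0.846c

Invert the composition law: u' = (u − v)/(1 − uv/c²).
u' = (0.993 − 0.919) / (1 − (0.993)(0.919)) = 0.0740/0.0874 = 0.8464.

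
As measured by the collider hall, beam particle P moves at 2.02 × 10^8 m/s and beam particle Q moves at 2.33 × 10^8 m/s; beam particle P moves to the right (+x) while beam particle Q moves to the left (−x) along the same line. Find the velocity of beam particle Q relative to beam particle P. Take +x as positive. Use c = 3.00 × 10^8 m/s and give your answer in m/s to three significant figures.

-2.86 × 10^8 m/s

β_A = 0.673, β_B = -0.777 (dividing each by c = 3.00 × 10^8 m/s).
Transform to A's frame with the inverse velocity-addition law: u' = (u − v)/(1 − uv/c²), taking u = β_B and v = β_A.
u' = (-0.777 − 0.673) / (1 − (0.673)(-0.777)) = -1.4500/1.5230 = -0.9521.
u' = -0.9521 × 3.00 × 10^8 m/s.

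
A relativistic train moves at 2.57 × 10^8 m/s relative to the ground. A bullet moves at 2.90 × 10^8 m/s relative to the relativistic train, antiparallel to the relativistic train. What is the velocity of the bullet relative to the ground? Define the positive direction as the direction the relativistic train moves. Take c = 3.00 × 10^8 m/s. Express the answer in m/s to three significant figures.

-1.92 × 10^8 m/s

In units of c (dividing by 3.00 × 10^8 m/s): v = 0.857, u' = -0.967.
u = (u' + v)/(1 + u'v/c²):
u = (-0.967 + 0.857) / (1 + (-0.967)·0.857) = -0.1100/0.1719 = -0.6399
Converting back: u = -0.6399 × 3.00 × 10^8 m/s.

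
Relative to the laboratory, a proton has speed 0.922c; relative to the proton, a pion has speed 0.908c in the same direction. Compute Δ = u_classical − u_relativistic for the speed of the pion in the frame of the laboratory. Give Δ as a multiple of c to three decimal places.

Galilean: u_cl = 0.908 + 0.922 = 1.8300.
Relativistic: u_rel = (0.908 + 0.922) / (1 + 0.908·0.922) = 1.8300/1.8372 = 0.9961.
Δ = 1.8300 − 0.9961 = 0.8339.
(The classical prediction exceeds c; the relativistic result does not.)

Δ = 0.834c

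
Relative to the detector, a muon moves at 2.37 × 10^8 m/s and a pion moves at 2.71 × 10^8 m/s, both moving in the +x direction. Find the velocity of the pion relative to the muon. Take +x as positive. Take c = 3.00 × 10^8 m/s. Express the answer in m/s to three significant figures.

+1.19 × 10^8 m/s

β_A = 0.790, β_B = 0.903 (dividing each by c = 3.00 × 10^8 m/s).
Transform to A's frame with the inverse velocity-addition law: u' = (u − v)/(1 − uv/c²), taking u = β_B and v = β_A.
u' = (0.903 − 0.790) / (1 − (0.790)(0.903)) = 0.1133/0.2864 = 0.3958.
u' = 0.3958 × 3.00 × 10^8 m/s.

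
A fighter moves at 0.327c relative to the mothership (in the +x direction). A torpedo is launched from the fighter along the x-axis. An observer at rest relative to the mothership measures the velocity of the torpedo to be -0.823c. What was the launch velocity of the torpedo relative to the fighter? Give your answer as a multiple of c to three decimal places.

-0.906c

Invert the composition law: u' = (u − v)/(1 − uv/c²).
u' = (-0.823 − 0.327) / (1 − (-0.823)(0.327)) = -1.1500/1.2691 = -0.9061.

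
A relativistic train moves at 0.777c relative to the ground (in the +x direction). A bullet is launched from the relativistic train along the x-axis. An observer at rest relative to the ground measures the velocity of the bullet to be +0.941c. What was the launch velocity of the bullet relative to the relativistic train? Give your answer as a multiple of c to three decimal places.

Invert the composition law: u' = (u − v)/(1 − uv/c²).
u' = (0.941 − 0.777) / (1 − (0.941)(0.777)) = 0.1640/0.2688 = 0.6100.

+0.610c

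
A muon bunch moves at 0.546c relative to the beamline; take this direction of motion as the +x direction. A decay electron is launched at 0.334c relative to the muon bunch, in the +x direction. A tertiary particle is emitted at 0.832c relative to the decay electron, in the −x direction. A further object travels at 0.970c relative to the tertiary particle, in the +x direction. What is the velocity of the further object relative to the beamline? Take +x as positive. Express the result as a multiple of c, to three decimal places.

+0.952c

Apply u = (u' + v)/(1 + u'v/c²) successively, working outward toward the beamline.
Start: velocity of the muon bunch relative to the beamline = 0.5460c.
Compose with the decay electron (u' = 0.334 in the muon bunch frame): u_1 = (0.334 + 0.546) / (1 + 0.334·0.546) = 0.8800/1.1824 = 0.7443.
Compose with the tertiary particle (u' = -0.832 in the decay electron frame): u_2 = (-0.832 + 0.744) / (1 + (-0.832)·0.744) = -0.0877/0.3808 = -0.2304.
Compose with the further object (u' = 0.970 in the tertiary particle frame): u_3 = (0.970 + (-0.230)) / (1 + 0.970·(-0.230)) = 0.7396/0.7765 = 0.9525.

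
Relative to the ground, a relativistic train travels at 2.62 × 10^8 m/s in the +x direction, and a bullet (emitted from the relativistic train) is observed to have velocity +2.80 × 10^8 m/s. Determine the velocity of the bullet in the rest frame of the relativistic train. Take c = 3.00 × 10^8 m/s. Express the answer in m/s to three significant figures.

+9.74 × 10^7 m/s

v = 0.873c, u = 0.933c.
Invert the composition law: u' = (u − v)/(1 − uv/c²).
u' = (0.933 − 0.873) / (1 − (0.933)(0.873)) = 0.0600/0.1849 = 0.3245.
u' = 0.3245 × 3.00 × 10^8 m/s.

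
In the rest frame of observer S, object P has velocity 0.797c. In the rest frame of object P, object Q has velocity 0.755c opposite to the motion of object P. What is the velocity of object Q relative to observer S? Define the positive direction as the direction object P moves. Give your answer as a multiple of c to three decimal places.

With v = 0.797 and u' = -0.755 (in units of c),
u = (u' + v)/(1 + u'v/c²):
u = (-0.755 + 0.797) / (1 + (-0.755)·0.797) = 0.0420/0.3983 = 0.1055

+0.105c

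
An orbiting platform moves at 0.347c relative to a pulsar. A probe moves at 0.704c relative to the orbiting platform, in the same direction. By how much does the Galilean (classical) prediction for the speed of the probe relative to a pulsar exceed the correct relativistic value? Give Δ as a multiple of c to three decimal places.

Galilean: u_cl = 0.704 + 0.347 = 1.0510.
Relativistic: u_rel = (0.704 + 0.347) / (1 + 0.704·0.347) = 1.0510/1.2443 = 0.8447.
Δ = 1.0510 − 0.8447 = 0.2063.
(The classical prediction exceeds c; the relativistic result does not.)

Δ = 0.206c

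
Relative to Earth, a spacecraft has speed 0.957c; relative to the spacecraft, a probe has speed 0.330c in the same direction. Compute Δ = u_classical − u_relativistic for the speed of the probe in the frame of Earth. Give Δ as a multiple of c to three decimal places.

Galilean: u_cl = 0.330 + 0.957 = 1.2870.
Relativistic: u_rel = (0.330 + 0.957) / (1 + 0.330·0.957) = 1.2870/1.3158 = 0.9781.
Δ = 1.2870 − 0.9781 = 0.3089.
(The classical prediction exceeds c; the relativistic result does not.)

Δ = 0.309c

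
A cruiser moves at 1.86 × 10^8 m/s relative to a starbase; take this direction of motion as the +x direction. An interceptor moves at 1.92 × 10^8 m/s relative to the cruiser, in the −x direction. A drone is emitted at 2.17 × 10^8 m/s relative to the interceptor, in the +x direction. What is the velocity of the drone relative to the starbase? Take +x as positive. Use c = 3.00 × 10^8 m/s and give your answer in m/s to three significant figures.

Apply u = (u' + v)/(1 + u'v/c²) successively, working outward toward the starbase.
(Dividing each given speed by c = 3.00 × 10^8 m/s to work in units of c.)
Start: velocity of the cruiser relative to the starbase = 0.6200c.
Compose with the interceptor (u' = -0.640 in the cruiser frame): u_1 = (-0.640 + 0.620) / (1 + (-0.640)·0.620) = -0.0200/0.6032 = -0.0332.
Compose with the drone (u' = 0.723 in the interceptor frame): u_2 = (0.723 + (-0.033)) / (1 + 0.723·(-0.033)) = 0.6902/0.9760 = 0.7071.
So u = 0.7071 × 3.00 × 10^8 m/s.

+2.12 × 10^8 m/s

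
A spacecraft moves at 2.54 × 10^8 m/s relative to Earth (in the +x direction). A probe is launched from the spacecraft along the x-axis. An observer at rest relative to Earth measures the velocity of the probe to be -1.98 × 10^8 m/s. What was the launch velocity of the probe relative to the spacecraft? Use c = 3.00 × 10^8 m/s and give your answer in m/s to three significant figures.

v = 0.847c, u = -0.660c.
Invert the composition law: u' = (u − v)/(1 − uv/c²).
u' = (-0.660 − 0.847) / (1 − (-0.660)(0.847)) = -1.5067/1.5588 = -0.9666.
u' = -0.9666 × 3.00 × 10^8 m/s.

-2.90 × 10^8 m/s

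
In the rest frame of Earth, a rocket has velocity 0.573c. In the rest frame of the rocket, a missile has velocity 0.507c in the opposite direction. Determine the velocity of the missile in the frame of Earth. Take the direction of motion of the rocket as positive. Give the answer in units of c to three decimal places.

+0.093c

With v = 0.573 and u' = -0.507 (in units of c),
u = (u' + v)/(1 + u'v/c²):
u = (-0.507 + 0.573) / (1 + (-0.507)·0.573) = 0.0660/0.7095 = 0.0930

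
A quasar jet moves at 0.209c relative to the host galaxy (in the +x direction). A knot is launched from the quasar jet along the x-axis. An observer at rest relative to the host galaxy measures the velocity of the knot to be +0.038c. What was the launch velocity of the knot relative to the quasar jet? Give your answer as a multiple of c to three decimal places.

-0.172c

Invert the composition law: u' = (u − v)/(1 − uv/c²).
u' = (0.038 − 0.209) / (1 − (0.038)(0.209)) = -0.1710/0.9921 = -0.1724.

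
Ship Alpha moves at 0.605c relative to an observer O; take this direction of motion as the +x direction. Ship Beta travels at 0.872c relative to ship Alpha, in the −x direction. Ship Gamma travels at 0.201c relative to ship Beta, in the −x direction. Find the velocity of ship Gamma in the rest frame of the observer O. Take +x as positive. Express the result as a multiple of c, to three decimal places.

-0.688c

Apply u = (u' + v)/(1 + u'v/c²) successively, working outward toward the observer O.
Start: velocity of ship Alpha relative to the observer O = 0.6050c.
Compose with ship Beta (u' = -0.872 in ship Alpha frame): u_1 = (-0.872 + 0.605) / (1 + (-0.872)·0.605) = -0.2670/0.4724 = -0.5652.
Compose with ship Gamma (u' = -0.201 in ship Beta frame): u_2 = (-0.201 + (-0.565)) / (1 + (-0.201)·(-0.565)) = -0.7662/1.1136 = -0.6880.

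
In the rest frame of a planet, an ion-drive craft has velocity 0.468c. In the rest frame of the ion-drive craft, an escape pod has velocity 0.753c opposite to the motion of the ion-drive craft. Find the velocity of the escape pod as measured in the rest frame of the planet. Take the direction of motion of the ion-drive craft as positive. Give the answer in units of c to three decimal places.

With v = 0.468 and u' = -0.753 (in units of c),
u = (u' + v)/(1 + u'v/c²):
u = (-0.753 + 0.468) / (1 + (-0.753)·0.468) = -0.2850/0.6476 = -0.4401

-0.440c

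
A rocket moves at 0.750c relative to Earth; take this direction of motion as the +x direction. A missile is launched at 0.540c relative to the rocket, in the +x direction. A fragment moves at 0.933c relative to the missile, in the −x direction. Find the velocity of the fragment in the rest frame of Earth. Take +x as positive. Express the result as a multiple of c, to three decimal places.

-0.104c

Apply u = (u' + v)/(1 + u'v/c²) successively, working outward toward Earth.
Start: velocity of the rocket relative to Earth = 0.7500c.
Compose with the missile (u' = 0.540 in the rocket frame): u_1 = (0.540 + 0.750) / (1 + 0.540·0.750) = 1.2900/1.4050 = 0.9181.
Compose with the fragment (u' = -0.933 in the missile frame): u_2 = (-0.933 + 0.918) / (1 + (-0.933)·0.918) = -0.0149/0.1434 = -0.1036.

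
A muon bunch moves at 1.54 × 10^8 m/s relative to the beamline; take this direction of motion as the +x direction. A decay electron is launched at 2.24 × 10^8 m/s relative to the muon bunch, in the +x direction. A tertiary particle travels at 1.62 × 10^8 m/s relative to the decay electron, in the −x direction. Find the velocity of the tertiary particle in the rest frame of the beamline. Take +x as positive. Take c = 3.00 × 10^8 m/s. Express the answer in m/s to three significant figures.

+2.19 × 10^8 m/s

Apply u = (u' + v)/(1 + u'v/c²) successively, working outward toward the beamline.
(Dividing each given speed by c = 3.00 × 10^8 m/s to work in units of c.)
Start: velocity of the muon bunch relative to the beamline = 0.5133c.
Compose with the decay electron (u' = 0.747 in the muon bunch frame): u_1 = (0.747 + 0.513) / (1 + 0.747·0.513) = 1.2600/1.3833 = 0.9109.
Compose with the tertiary particle (u' = -0.540 in the decay electron frame): u_2 = (-0.540 + 0.911) / (1 + (-0.540)·0.911) = 0.3709/0.5081 = 0.7299.
So u = 0.7299 × 3.00 × 10^8 m/s.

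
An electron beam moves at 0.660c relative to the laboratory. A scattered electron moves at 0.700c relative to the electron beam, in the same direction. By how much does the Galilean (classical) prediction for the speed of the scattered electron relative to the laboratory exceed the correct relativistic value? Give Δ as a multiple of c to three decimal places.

Δ = 0.430c

Galilean: u_cl = 0.700 + 0.660 = 1.3600.
Relativistic: u_rel = (0.700 + 0.660) / (1 + 0.700·0.660) = 1.3600/1.4620 = 0.9302.
Δ = 1.3600 − 0.9302 = 0.4298.
(The classical prediction exceeds c; the relativistic result does not.)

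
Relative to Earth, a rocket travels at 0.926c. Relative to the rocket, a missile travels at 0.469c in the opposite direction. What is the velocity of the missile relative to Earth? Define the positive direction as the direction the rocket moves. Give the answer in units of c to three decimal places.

+0.808c

With v = 0.926 and u' = -0.469 (in units of c),
u = (u' + v)/(1 + u'v/c²):
u = (-0.469 + 0.926) / (1 + (-0.469)·0.926) = 0.4570/0.5657 = 0.8078
(Galilean addition would give +0.457c.)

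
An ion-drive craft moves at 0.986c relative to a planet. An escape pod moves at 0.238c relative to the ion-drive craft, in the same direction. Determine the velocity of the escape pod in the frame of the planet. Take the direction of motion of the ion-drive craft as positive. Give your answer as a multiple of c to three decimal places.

With v = 0.986 and u' = 0.238 (in units of c),
u = (u' + v)/(1 + u'v/c²):
u = (0.238 + 0.986) / (1 + 0.238·0.986) = 1.2240/1.2347 = 0.9914
(Galilean addition would give +1.224c, exceeding c.)

0.991c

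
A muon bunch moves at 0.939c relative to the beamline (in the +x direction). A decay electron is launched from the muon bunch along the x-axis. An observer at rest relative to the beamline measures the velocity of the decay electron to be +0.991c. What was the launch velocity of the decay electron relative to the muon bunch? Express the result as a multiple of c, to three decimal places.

Invert the composition law: u' = (u − v)/(1 − uv/c²).
u' = (0.991 − 0.939) / (1 − (0.991)(0.939)) = 0.0520/0.0695 = 0.7487.

+0.749c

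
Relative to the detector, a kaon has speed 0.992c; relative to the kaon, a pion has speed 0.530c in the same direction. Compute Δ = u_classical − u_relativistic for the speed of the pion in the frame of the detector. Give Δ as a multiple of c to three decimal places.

Δ = 0.524c

Galilean: u_cl = 0.530 + 0.992 = 1.5220.
Relativistic: u_rel = (0.530 + 0.992) / (1 + 0.530·0.992) = 1.5220/1.5258 = 0.9975.
Δ = 1.5220 − 0.9975 = 0.5245.
(The classical prediction exceeds c; the relativistic result does not.)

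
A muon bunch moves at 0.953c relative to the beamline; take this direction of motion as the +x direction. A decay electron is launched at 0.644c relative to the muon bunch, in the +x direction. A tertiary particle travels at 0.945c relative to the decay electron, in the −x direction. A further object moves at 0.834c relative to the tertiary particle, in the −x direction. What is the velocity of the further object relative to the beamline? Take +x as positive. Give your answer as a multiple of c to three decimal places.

Apply u = (u' + v)/(1 + u'v/c²) successively, working outward toward the beamline.
Start: velocity of the muon bunch relative to the beamline = 0.9530c.
Compose with the decay electron (u' = 0.644 in the muon bunch frame): u_1 = (0.644 + 0.953) / (1 + 0.644·0.953) = 1.5970/1.6137 = 0.9896.
Compose with the tertiary particle (u' = -0.945 in the decay electron frame): u_2 = (-0.945 + 0.990) / (1 + (-0.945)·0.990) = 0.0446/0.0648 = 0.6888.
Compose with the further object (u' = -0.834 in the tertiary particle frame): u_3 = (-0.834 + 0.689) / (1 + (-0.834)·0.689) = -0.1452/0.4256 = -0.3413.

-0.341c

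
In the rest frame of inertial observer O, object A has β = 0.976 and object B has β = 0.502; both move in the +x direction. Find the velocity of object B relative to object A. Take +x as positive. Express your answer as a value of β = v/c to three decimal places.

β = -0.929

β_A = 0.976, β_B = 0.502.
Transform to A's frame with the inverse velocity-addition law: u' = (u − v)/(1 − uv/c²), taking u = β_B and v = β_A.
u' = (0.502 − 0.976) / (1 − (0.976)(0.502)) = -0.4740/0.5100 = -0.9293.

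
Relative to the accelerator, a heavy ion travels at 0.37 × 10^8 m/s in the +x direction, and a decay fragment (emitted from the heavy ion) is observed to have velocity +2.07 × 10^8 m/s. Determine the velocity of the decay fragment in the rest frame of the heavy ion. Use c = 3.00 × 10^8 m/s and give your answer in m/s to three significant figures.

+1.86 × 10^8 m/s

v = 0.123c, u = 0.690c.
Invert the composition law: u' = (u − v)/(1 − uv/c²).
u' = (0.690 − 0.123) / (1 − (0.690)(0.123)) = 0.5667/0.9149 = 0.6194.
u' = 0.6194 × 3.00 × 10^8 m/s.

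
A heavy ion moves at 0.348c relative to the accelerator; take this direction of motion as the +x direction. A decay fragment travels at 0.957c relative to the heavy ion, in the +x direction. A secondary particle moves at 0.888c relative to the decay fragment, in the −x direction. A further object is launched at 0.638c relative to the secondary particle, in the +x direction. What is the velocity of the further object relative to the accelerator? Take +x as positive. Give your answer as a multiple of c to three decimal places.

Apply u = (u' + v)/(1 + u'v/c²) successively, working outward toward the accelerator.
Start: velocity of the heavy ion relative to the accelerator = 0.3480c.
Compose with the decay fragment (u' = 0.957 in the heavy ion frame): u_1 = (0.957 + 0.348) / (1 + 0.957·0.348) = 1.3050/1.3330 = 0.9790.
Compose with the secondary particle (u' = -0.888 in the decay fragment frame): u_2 = (-0.888 + 0.979) / (1 + (-0.888)·0.979) = 0.0910/0.1307 = 0.6961.
Compose with the further object (u' = 0.638 in the secondary particle frame): u_3 = (0.638 + 0.696) / (1 + 0.638·0.696) = 1.3341/1.4441 = 0.9238.

+0.924c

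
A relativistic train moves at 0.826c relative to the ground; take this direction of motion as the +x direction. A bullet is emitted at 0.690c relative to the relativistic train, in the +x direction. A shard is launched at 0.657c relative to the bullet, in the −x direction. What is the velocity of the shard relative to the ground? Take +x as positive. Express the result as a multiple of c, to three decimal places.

Apply u = (u' + v)/(1 + u'v/c²) successively, working outward toward the ground.
Start: velocity of the relativistic train relative to the ground = 0.8260c.
Compose with the bullet (u' = 0.690 in the relativistic train frame): u_1 = (0.690 + 0.826) / (1 + 0.690·0.826) = 1.5160/1.5699 = 0.9656.
Compose with the shard (u' = -0.657 in the bullet frame): u_2 = (-0.657 + 0.966) / (1 + (-0.657)·0.966) = 0.3086/0.3656 = 0.8443.

+0.844c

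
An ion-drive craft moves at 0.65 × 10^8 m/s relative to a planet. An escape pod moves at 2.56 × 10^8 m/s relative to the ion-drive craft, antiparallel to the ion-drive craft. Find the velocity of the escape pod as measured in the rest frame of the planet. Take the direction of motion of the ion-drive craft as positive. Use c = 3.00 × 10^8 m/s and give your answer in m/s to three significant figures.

In units of c (dividing by 3.00 × 10^8 m/s): v = 0.217, u' = -0.853.
u = (u' + v)/(1 + u'v/c²):
u = (-0.853 + 0.217) / (1 + (-0.853)·0.217) = -0.6367/0.8151 = -0.7811
Converting back: u = -0.7811 × 3.00 × 10^8 m/s.

-2.34 × 10^8 m/s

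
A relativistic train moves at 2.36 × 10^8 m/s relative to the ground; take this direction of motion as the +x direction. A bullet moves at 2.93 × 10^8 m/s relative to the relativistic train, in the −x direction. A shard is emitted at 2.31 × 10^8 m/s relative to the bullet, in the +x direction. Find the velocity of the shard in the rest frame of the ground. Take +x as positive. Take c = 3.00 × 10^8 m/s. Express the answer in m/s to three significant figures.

Apply u = (u' + v)/(1 + u'v/c²) successively, working outward toward the ground.
(Dividing each given speed by c = 3.00 × 10^8 m/s to work in units of c.)
Start: velocity of the relativistic train relative to the ground = 0.7867c.
Compose with the bullet (u' = -0.977 in the relativistic train frame): u_1 = (-0.977 + 0.787) / (1 + (-0.977)·0.787) = -0.1900/0.2317 = -0.8201.
Compose with the shard (u' = 0.770 in the bullet frame): u_2 = (0.770 + (-0.820)) / (1 + 0.770·(-0.820)) = -0.0501/0.3685 = -0.1358.
So u = -0.1358 × 3.00 × 10^8 m/s.

-4.08 × 10^7 m/s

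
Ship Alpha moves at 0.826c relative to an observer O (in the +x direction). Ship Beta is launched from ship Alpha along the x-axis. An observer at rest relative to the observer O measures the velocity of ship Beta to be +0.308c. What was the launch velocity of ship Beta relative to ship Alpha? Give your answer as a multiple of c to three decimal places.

-0.695c

Invert the composition law: u' = (u − v)/(1 − uv/c²).
u' = (0.308 − 0.826) / (1 − (0.308)(0.826)) = -0.5180/0.7456 = -0.6947.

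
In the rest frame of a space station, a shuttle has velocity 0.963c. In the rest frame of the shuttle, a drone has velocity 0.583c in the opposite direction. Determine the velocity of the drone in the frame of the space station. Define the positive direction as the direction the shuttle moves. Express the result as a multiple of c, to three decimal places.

+0.866c

With v = 0.963 and u' = -0.583 (in units of c),
u = (u' + v)/(1 + u'v/c²):
u = (-0.583 + 0.963) / (1 + (-0.583)·0.963) = 0.3800/0.4386 = 0.8665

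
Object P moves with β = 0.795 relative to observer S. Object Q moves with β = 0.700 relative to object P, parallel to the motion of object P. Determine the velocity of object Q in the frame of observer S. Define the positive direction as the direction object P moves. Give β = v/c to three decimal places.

With v = 0.795 and u' = 0.700 (in units of c),
u = (u' + v)/(1 + u'v/c²):
u = (0.700 + 0.795) / (1 + 0.700·0.795) = 1.4950/1.5565 = 0.9605
(Galilean addition would give +1.495c, exceeding c.)

β = 0.960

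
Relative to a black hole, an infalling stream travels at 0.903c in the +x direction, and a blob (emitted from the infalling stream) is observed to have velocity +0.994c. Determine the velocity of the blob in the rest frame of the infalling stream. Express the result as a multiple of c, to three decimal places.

Invert the composition law: u' = (u − v)/(1 − uv/c²).
u' = (0.994 − 0.903) / (1 − (0.994)(0.903)) = 0.0910/0.1024 = 0.8885.

+0.889c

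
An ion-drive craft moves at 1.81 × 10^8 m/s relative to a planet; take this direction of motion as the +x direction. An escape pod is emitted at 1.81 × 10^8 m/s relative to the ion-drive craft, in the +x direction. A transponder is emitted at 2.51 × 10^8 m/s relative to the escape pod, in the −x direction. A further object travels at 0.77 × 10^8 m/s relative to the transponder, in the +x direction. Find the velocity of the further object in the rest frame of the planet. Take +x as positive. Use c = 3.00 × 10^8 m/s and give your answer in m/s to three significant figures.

Apply u = (u' + v)/(1 + u'v/c²) successively, working outward toward the planet.
(Dividing each given speed by c = 3.00 × 10^8 m/s to work in units of c.)
Start: velocity of the ion-drive craft relative to the planet = 0.6033c.
Compose with the escape pod (u' = 0.603 in the ion-drive craft frame): u_1 = (0.603 + 0.603) / (1 + 0.603·0.603) = 1.2067/1.3640 = 0.8846.
Compose with the transponder (u' = -0.837 in the escape pod frame): u_2 = (-0.837 + 0.885) / (1 + (-0.837)·0.885) = 0.0480/0.2598 = 0.1846.
Compose with the further object (u' = 0.257 in the transponder frame): u_3 = (0.257 + 0.185) / (1 + 0.257·0.185) = 0.4413/1.0474 = 0.4213.
So u = 0.4213 × 3.00 × 10^8 m/s.

+1.26 × 10^8 m/s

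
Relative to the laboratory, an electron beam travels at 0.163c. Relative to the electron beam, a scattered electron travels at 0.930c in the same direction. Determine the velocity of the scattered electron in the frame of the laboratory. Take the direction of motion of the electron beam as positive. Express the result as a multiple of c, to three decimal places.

0.949c

With v = 0.163 and u' = 0.930 (in units of c),
u = (u' + v)/(1 + u'v/c²):
u = (0.930 + 0.163) / (1 + 0.930·0.163) = 1.0930/1.1516 = 0.9491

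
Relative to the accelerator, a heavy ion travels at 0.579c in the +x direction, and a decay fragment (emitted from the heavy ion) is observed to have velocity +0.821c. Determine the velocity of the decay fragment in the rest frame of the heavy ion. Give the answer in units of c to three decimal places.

+0.461c

Invert the composition law: u' = (u − v)/(1 − uv/c²).
u' = (0.821 − 0.579) / (1 − (0.821)(0.579)) = 0.2420/0.5246 = 0.4613.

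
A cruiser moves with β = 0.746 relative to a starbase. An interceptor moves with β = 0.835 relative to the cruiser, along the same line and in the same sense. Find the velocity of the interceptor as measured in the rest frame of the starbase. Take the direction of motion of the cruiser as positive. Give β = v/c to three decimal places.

β = 0.974

With v = 0.746 and u' = 0.835 (in units of c),
u = (u' + v)/(1 + u'v/c²):
u = (0.835 + 0.746) / (1 + 0.835·0.746) = 1.5810/1.6229 = 0.9742
(Galilean addition would give +1.581c, exceeding c.)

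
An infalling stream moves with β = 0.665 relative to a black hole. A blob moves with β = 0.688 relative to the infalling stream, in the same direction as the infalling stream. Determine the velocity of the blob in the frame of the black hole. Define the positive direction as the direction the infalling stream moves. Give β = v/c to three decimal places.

With v = 0.665 and u' = 0.688 (in units of c),
u = (u' + v)/(1 + u'v/c²):
u = (0.688 + 0.665) / (1 + 0.688·0.665) = 1.3530/1.4575 = 0.9283
(Galilean addition would give +1.353c, exceeding c.)

β = 0.928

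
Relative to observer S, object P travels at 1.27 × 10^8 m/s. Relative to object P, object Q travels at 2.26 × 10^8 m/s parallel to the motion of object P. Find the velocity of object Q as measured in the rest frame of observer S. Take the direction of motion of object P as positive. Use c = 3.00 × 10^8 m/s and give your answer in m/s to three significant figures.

In units of c (dividing by 3.00 × 10^8 m/s): v = 0.423, u' = 0.753.
u = (u' + v)/(1 + u'v/c²):
u = (0.753 + 0.423) / (1 + 0.753·0.423) = 1.1767/1.3189 = 0.8922
(Galilean addition would give +1.177c, exceeding c.)
Converting back: u = 0.8922 × 3.00 × 10^8 m/s.

2.68 × 10^8 m/s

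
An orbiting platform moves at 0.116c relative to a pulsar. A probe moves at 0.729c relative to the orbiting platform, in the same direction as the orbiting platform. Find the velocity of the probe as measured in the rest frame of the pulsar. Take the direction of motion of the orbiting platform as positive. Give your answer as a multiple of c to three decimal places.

With v = 0.116 and u' = 0.729 (in units of c),
u = (u' + v)/(1 + u'v/c²):
u = (0.729 + 0.116) / (1 + 0.729·0.116) = 0.8450/1.0846 = 0.7791

0.779c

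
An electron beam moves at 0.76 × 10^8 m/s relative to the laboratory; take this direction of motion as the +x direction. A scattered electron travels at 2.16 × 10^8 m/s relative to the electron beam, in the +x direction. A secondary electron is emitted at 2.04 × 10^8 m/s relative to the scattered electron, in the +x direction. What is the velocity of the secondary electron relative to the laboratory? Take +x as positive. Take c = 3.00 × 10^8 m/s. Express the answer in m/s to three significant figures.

2.89 × 10^8 m/s

Apply u = (u' + v)/(1 + u'v/c²) successively, working outward toward the laboratory.
(Dividing each given speed by c = 3.00 × 10^8 m/s to work in units of c.)
Start: velocity of the electron beam relative to the laboratory = 0.2533c.
Compose with the scattered electron (u' = 0.720 in the electron beam frame): u_1 = (0.720 + 0.253) / (1 + 0.720·0.253) = 0.9733/1.1824 = 0.8232.
Compose with the secondary electron (u' = 0.680 in the scattered electron frame): u_2 = (0.680 + 0.823) / (1 + 0.680·0.823) = 1.5032/1.5598 = 0.9637.
So u = 0.9637 × 3.00 × 10^8 m/s.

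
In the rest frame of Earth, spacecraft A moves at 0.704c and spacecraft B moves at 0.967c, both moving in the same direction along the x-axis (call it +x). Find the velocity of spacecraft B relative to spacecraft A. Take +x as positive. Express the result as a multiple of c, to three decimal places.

+0.824c

β_A = 0.704, β_B = 0.967.
Transform to A's frame with the inverse velocity-addition law: u' = (u − v)/(1 − uv/c²), taking u = β_B and v = β_A.
u' = (0.967 − 0.704) / (1 − (0.704)(0.967)) = 0.2630/0.3192 = 0.8239.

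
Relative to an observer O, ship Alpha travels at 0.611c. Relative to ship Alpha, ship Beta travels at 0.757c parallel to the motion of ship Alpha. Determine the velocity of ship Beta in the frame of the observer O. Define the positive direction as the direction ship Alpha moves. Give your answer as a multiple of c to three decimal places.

0.935c

With v = 0.611 and u' = 0.757 (in units of c),
u = (u' + v)/(1 + u'v/c²):
u = (0.757 + 0.611) / (1 + 0.757·0.611) = 1.3680/1.4625 = 0.9354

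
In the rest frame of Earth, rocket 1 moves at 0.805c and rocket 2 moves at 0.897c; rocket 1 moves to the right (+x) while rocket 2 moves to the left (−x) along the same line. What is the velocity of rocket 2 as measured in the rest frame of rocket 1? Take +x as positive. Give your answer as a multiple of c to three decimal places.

β_A = 0.805, β_B = -0.897.
Transform to A's frame with the inverse velocity-addition law: u' = (u − v)/(1 − uv/c²), taking u = β_B and v = β_A.
u' = (-0.897 − 0.805) / (1 − (0.805)(-0.897)) = -1.7020/1.7221 = -0.9883.

-0.988c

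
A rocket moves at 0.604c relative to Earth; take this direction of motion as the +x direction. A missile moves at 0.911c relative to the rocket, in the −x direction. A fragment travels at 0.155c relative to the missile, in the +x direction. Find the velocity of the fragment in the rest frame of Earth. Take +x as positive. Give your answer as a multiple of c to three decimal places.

-0.590c

Apply u = (u' + v)/(1 + u'v/c²) successively, working outward toward Earth.
Start: velocity of the rocket relative to Earth = 0.6040c.
Compose with the missile (u' = -0.911 in the rocket frame): u_1 = (-0.911 + 0.604) / (1 + (-0.911)·0.604) = -0.3070/0.4498 = -0.6826.
Compose with the fragment (u' = 0.155 in the missile frame): u_2 = (0.155 + (-0.683)) / (1 + 0.155·(-0.683)) = -0.5276/0.8942 = -0.5900.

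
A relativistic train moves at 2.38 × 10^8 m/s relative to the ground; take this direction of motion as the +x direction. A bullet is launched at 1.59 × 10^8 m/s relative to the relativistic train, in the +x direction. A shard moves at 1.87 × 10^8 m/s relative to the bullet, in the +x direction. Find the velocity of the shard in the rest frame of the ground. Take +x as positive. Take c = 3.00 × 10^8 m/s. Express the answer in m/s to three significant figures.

2.95 × 10^8 m/s

Apply u = (u' + v)/(1 + u'v/c²) successively, working outward toward the ground.
(Dividing each given speed by c = 3.00 × 10^8 m/s to work in units of c.)
Start: velocity of the relativistic train relative to the ground = 0.7933c.
Compose with the bullet (u' = 0.530 in the relativistic train frame): u_1 = (0.530 + 0.793) / (1 + 0.530·0.793) = 1.3233/1.4205 = 0.9316.
Compose with the shard (u' = 0.623 in the bullet frame): u_2 = (0.623 + 0.932) / (1 + 0.623·0.932) = 1.5550/1.5807 = 0.9837.
So u = 0.9837 × 3.00 × 10^8 m/s.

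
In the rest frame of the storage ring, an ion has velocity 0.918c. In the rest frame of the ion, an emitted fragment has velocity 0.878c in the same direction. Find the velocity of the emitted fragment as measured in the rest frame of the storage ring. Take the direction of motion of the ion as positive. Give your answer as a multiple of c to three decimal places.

0.994c

With v = 0.918 and u' = 0.878 (in units of c),
u = (u' + v)/(1 + u'v/c²):
u = (0.878 + 0.918) / (1 + 0.878·0.918) = 1.7960/1.8060 = 0.9945
(Galilean addition would give +1.796c, exceeding c.)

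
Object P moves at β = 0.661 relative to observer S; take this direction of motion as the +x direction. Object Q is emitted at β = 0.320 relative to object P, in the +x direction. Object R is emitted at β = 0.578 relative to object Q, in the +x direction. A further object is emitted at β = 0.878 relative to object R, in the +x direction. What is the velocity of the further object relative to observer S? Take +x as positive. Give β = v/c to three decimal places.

β = 0.996

Apply u = (u' + v)/(1 + u'v/c²) successively, working outward toward observer S.
Start: velocity of object P relative to observer S = 0.6610c.
Compose with object Q (u' = 0.320 in object P frame): u_1 = (0.320 + 0.661) / (1 + 0.320·0.661) = 0.9810/1.2115 = 0.8097.
Compose with object R (u' = 0.578 in object Q frame): u_2 = (0.578 + 0.810) / (1 + 0.578·0.810) = 1.3877/1.4680 = 0.9453.
Compose with the further object (u' = 0.878 in object R frame): u_3 = (0.878 + 0.945) / (1 + 0.878·0.945) = 1.8233/1.8300 = 0.9964.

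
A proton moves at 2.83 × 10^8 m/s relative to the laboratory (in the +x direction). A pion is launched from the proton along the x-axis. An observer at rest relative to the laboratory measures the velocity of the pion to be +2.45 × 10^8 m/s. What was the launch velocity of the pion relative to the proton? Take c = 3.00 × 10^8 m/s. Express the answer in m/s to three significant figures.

v = 0.943c, u = 0.817c.
Invert the composition law: u' = (u − v)/(1 − uv/c²).
u' = (0.817 − 0.943) / (1 − (0.817)(0.943)) = -0.1267/0.2296 = -0.5517.
u' = -0.5517 × 3.00 × 10^8 m/s.

-1.65 × 10^8 m/s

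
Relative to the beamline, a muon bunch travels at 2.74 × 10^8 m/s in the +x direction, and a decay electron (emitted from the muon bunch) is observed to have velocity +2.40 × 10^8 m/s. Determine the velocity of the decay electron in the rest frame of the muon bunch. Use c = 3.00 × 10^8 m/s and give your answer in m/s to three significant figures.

-1.26 × 10^8 m/s

v = 0.913c, u = 0.800c.
Invert the composition law: u' = (u − v)/(1 − uv/c²).
u' = (0.800 − 0.913) / (1 − (0.800)(0.913)) = -0.1133/0.2693 = -0.4208.
u' = -0.4208 × 3.00 × 10^8 m/s.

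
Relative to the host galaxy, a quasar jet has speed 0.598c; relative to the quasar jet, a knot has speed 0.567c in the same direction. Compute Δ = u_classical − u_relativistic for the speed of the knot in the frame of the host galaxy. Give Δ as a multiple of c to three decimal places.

Δ = 0.295c

Galilean: u_cl = 0.567 + 0.598 = 1.1650.
Relativistic: u_rel = (0.567 + 0.598) / (1 + 0.567·0.598) = 1.1650/1.3391 = 0.8700.
Δ = 1.1650 − 0.8700 = 0.2950.
(The classical prediction exceeds c; the relativistic result does not.)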